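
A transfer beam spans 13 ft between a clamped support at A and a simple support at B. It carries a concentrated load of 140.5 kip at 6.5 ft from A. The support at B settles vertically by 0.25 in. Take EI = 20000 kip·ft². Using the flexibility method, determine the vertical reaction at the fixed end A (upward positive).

R_A = 97.16 kip

Remove the prop at B; the released (primary) structure is a cantilever built in at A.
Free-end deflection of the primary structure under the applied loading (downward +):
  point load 140.5 at a = 6.5: Pa²(3L − a)/(6EI) = 32154/EI
Flexibility coefficient — unit upward force at B: δ_{BB} = L³/(3EI) = 732.3/EI.
With EI = 20000 kip·ft²: δ_0 = 1.6077 ft and δ_{BB} = 0.036617 ft/kip.
Compatibility — the beam at B must follow the support down by 0.02083 ft: δ_0 − R_B·δ_{BB} = 0.02083, so R_B = (1.6077 − 0.02083)/0.036617 = 43.34 kip.
Vertical equilibrium: R_A = ΣP − R_B = 140.5 − 43.34 = 97.16 kip.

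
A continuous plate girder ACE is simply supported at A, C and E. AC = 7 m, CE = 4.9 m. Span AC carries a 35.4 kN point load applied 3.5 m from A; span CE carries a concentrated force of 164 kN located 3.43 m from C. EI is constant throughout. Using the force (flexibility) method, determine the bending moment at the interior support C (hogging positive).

Insert a hinge at C; M_C is the redundant, and each span becomes simply supported.
Discontinuity in slope at C on the released structure — sum the simple-span end rotations:
  span AC: point load 35.4 at a = 3.5: Pab(L + a)/(6LEI) = 108.4/EI
  span CE: point load 164 at a = 3.43: Pab(L + b)/(6LEI) = 179.2/EI
  relative rotation θ_0 = (108.4 + 179.2)/EI = 287.6/EI
A unit hogging moment at C produces rotation L₁/(3EI) + L₂/(3EI) = 3.967/EI.
Compatibility: M_C·(L₁+L₂)/(3EI) = θ_0, giving M_C = 72.5 kN·m (hogging).

M_C = 72.5 kN·m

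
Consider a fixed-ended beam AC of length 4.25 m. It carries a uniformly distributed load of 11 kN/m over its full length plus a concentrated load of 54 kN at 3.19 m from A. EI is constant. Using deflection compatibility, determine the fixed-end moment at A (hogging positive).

M_A = 27.27 kN·m

Release both end moments; the primary structure is a simply-supported span AC with redundants M_A and M_C.
On the primary (simply-supported) span, the end slopes from the loading are:
  at A: UDL 11: wL³/(24EI) = 35.18/EI
  at C: UDL 11: wL³/(24EI) = 35.18/EI
  at A: point load 54 at a = 3.19: Pab(L + b)/(6LEI) = 38.02/EI
  at C: point load 54 at a = 3.19: Pab(L + a)/(6LEI) = 53.27/EI
  θ_A0 = 73.21/EI,  θ_C0 = 88.46/EI
Flexibility coefficients: a unit moment at one end gives L/(3EI) there and L/(6EI) at the far end, so f₁₁ = f₂₂ = 1.417/EI and f₁₂ = f₂₁ = 0.7083/EI.
Compatibility — zero rotation at each built-in end:
  1.417 M_A + 0.7083 M_C = 73.21
  0.7083 M_A + 1.417 M_C = 88.46
Solving the pair gives M_A = 27.27 kN·m and M_C = 48.81 kN·m (hogging).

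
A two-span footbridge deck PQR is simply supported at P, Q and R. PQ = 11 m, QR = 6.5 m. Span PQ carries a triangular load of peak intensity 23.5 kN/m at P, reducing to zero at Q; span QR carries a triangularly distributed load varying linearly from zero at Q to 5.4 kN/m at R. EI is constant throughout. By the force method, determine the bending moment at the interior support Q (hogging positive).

Insert a hinge at Q; M_Q is the redundant, and each span becomes simply supported.
Rotations at Q on the released spans (each span's end-slope, ×1/EI):
  span PQ: triangular load, peak 23.5: 7w₀L³/(360EI) = 608.2/EI
  span QR: triangular load, peak 5.4: 7w₀L³/(360EI) = 28.84/EI
  relative rotation θ_0 = (608.2 + 28.84)/EI = 637/EI
A unit hogging moment at Q produces rotation L₁/(3EI) + L₂/(3EI) = 5.833/EI.
Slope continuity at Q: θ_0 = M_Q·5.833/EI, so M_Q = 637/5.833 = 109.2 kN·m (hogging).

M_Q = 109.2 kN·m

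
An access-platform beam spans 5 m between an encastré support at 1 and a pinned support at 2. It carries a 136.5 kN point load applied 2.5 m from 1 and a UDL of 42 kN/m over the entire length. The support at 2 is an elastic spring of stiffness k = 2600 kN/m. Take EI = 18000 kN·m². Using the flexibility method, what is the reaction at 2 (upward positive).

Remove the prop at 2; the released (primary) structure is a cantilever built in at 1.
Downward deflection at the released point 2 due to the loads:
  point load 136.5 at a = 2.5: Pa²(3L − a)/(6EI) = 1777/EI
  UDL 42: wL⁴/(8EI) = 3281/EI
  δ_0 = 5059/EI
Flexibility coefficient — unit upward force at 2: δ_{22} = L³/(3EI) = 41.67/EI.
With EI = 18000 kN·m²: δ_0 = 0.28103 m and δ_{22} = 0.002315 m/kN.
Compatibility — the spring shortens by R_2/k under the reaction it provides: δ_0 − R_2·δ_{22} = R_2/k. With 1/k = 0.000385 m/kN, R_2 = δ_0 / (δ_{22} + 1/k) = 0.28103 / (0.002315 + 0.000385) = 104.1 kN.

R_2 = 104.1 kN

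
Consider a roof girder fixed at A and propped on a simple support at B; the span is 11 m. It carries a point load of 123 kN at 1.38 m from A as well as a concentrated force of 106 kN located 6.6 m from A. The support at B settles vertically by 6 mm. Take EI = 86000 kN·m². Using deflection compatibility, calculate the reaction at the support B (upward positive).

Choose R_B as the redundant. The primary structure is the cantilever fixed at A.
Free-end deflection of the primary structure under the applied loading (downward +):
  point load 123 at a = 1.38: Pa²(3L − a)/(6EI) = 1234/EI
  point load 106 at a = 6.6: Pa²(3L − a)/(6EI) = 20316/EI
  δ_0 = 21551/EI
Tip deflection under a unit load at B: L³/(3EI) = 443.7/EI.
With EI = 86000 kN·m²: δ_0 = 0.25059 m and δ_{BB} = 0.005159 m/kN.
Compatibility — the beam at B must follow the support down by 0.006 m: δ_0 − R_B·δ_{BB} = 0.006, so R_B = (0.25059 − 0.006)/0.005159 = 47.41 kN.

R_B = 47.41 kN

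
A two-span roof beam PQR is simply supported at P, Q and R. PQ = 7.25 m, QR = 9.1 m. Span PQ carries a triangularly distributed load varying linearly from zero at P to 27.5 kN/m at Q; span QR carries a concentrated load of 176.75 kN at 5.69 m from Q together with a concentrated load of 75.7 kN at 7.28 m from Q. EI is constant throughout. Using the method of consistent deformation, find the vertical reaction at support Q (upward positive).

R_Q = 203.3 kN

Release continuity at Q by inserting a hinge; the redundant is the internal moment M_Q. The primary structure is two simply-supported spans PQ and QR.
Rotations at Q on the released spans (each span's end-slope, ×1/EI):
  span PQ: triangular load, peak 27.5: w₀L³/(45EI) = 232.9/EI
  span QR: point load 176.75 at a = 5.69: Pab(L + b)/(6LEI) = 785.8/EI
  span QR: point load 75.7 at a = 7.28: Pab(L + b)/(6LEI) = 200.6/EI
  relative rotation θ_0 = (232.9 + 986.4)/EI = 1219/EI
A unit hogging moment at Q produces rotation L₁/(3EI) + L₂/(3EI) = 5.45/EI.
Compatibility: M_Q·(L₁+L₂)/(3EI) = θ_0, giving M_Q = 223.7 kN·m (hogging).
Span PQ, ΣM about P with M_Q applied at Q: R_Q^{PQ}·7.25 = 481.8 + 223.7, so R_Q^{PQ} = 97.32 kN and R_P = 99.69 − 97.32 = 2.372 kN.
Span QR, ΣM about R: R_Q^{QR}·9.1 = 740.5 + 223.7, so R_Q^{QR} = 106 kN and R_R = 252.4 − 106 = 146.5 kN.
R_Q = 97.32 + 106 = 203.3 kN.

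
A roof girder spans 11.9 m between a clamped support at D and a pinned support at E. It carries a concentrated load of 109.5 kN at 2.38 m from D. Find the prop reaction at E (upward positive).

R_E = 6.132 kN

Release the roller at E. Primary structure: cantilever fixed at D.
Free-end deflection of the primary structure under the applied loading (downward +):
  point load 109.5 at a = 2.38: Pa²(3L − a)/(6EI) = 3444/EI
Flexibility coefficient — unit upward force at E: δ_{EE} = L³/(3EI) = 561.7/EI.
The prop prevents deflection at E: R_E = δ_0/δ_{EE} = 3444/561.7 = 6.132 kN.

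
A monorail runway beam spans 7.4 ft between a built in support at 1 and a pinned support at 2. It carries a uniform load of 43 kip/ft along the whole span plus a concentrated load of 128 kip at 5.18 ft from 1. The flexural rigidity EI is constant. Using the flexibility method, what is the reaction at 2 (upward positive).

R_2 = 191.5 kip

Choose R_2 as the redundant. The primary structure is the cantilever fixed at 1.
Free-end deflection of the primary structure under the applied loading (downward +):
  UDL 43: wL⁴/(8EI) = 16118/EI
  point load 128 at a = 5.18: Pa²(3L − a)/(6EI) = 9743/EI
  δ_0 = 25860/EI
Flexibility coefficient — unit upward force at 2: δ_{22} = L³/(3EI) = 135.1/EI.
The prop prevents deflection at 2: R_2 = δ_0/δ_{22} = 25860/135.1 = 191.5 kip.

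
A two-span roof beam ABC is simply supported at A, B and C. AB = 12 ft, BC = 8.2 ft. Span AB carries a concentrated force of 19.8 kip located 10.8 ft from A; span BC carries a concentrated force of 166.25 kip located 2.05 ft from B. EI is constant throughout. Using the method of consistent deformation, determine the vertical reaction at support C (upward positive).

R_C = 29.02 kip

Release continuity at B by inserting a hinge; the redundant is the internal moment M_B. The primary structure is two simply-supported spans AB and BC.
End slopes at the hinge B, treating each span as simply supported:
  span AB: point load 19.8 at a = 10.8: Pab(L + a)/(6LEI) = 81.26/EI
  span BC: point load 166.25 at a = 2.05: Pab(L + b)/(6LEI) = 611.3/EI
  relative rotation θ_0 = (81.26 + 611.3)/EI = 692.6/EI
A unit hogging moment at B produces rotation L₁/(3EI) + L₂/(3EI) = 6.733/EI.
Slope continuity at B: θ_0 = M_B·6.733/EI, so M_B = 692.6/6.733 = 102.9 kip·ft (hogging).
Span BC, ΣM about C: R_B^{BC}·8.2 = 1022 + 102.9, so R_B^{BC} = 137.2 kip and R_C = 166.2 − 137.2 = 29.02 kip.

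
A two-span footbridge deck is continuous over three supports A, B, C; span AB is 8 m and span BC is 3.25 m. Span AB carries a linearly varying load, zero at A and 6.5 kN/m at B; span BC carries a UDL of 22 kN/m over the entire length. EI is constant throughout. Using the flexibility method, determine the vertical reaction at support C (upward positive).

R_C = 27.1 kN

Insert a hinge at B; M_B is the redundant, and each span becomes simply supported.
End slopes at the hinge B, treating each span as simply supported:
  span AB: triangular load, peak 6.5: w₀L³/(45EI) = 73.96/EI
  span BC: UDL 22: wL³/(24EI) = 31.47/EI
  relative rotation θ_0 = (73.96 + 31.47)/EI = 105.4/EI
A unit hogging moment at B produces rotation L₁/(3EI) + L₂/(3EI) = 3.75/EI.
Slope continuity at B: θ_0 = M_B·3.75/EI, so M_B = 105.4/3.75 = 28.11 kN·m (hogging).
Span BC, ΣM about C: R_B^{BC}·3.25 = 116.2 + 28.11, so R_B^{BC} = 44.4 kN and R_C = 71.5 − 44.4 = 27.1 kN.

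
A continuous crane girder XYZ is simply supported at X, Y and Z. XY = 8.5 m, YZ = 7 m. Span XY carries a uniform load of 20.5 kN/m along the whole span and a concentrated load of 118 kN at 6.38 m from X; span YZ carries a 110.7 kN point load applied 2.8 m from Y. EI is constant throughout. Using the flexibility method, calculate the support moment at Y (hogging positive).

Insert a hinge at Y; M_Y is the redundant, and each span becomes simply supported.
Rotations at Y on the released spans (each span's end-slope, ×1/EI):
  span XY: UDL 20.5: wL³/(24EI) = 524.6/EI
  span XY: point load 118 at a = 6.38: Pab(L + a)/(6LEI) = 465.7/EI
  span YZ: point load 110.7 at a = 2.8: Pab(L + b)/(6LEI) = 347.2/EI
  relative rotation θ_0 = (990.2 + 347.2)/EI = 1337/EI
A unit hogging moment at Y produces rotation L₁/(3EI) + L₂/(3EI) = 5.167/EI.
Slope continuity at Y: θ_0 = M_Y·5.167/EI, so M_Y = 1337/5.167 = 258.8 kN·m (hogging).

M_Y = 258.8 kN·m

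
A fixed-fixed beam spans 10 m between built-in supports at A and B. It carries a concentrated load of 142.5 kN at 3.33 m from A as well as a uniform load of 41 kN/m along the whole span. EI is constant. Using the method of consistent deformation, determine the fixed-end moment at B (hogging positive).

M_B = 447.1 kN·m

Take the two fixed-end moments M_A, M_B as redundants; the released structure is the simple span AB.
Simple-span end rotations at A and B under the given loads:
  at A: point load 142.5 at a = 3.33: Pab(L + b)/(6LEI) = 879.4/EI
  at B: point load 142.5 at a = 3.33: Pab(L + a)/(6LEI) = 703.2/EI
  at A: UDL 41: wL³/(24EI) = 1708/EI
  at B: UDL 41: wL³/(24EI) = 1708/EI
  θ_A0 = 2588/EI,  θ_B0 = 2412/EI
Flexibility coefficients: a unit moment at one end gives L/(3EI) there and L/(6EI) at the far end, so f₁₁ = f₂₂ = 3.333/EI and f₁₂ = f₂₁ = 1.667/EI.
Compatibility — zero rotation at each built-in end:
  3.333 M_A + 1.667 M_B = 2588
  1.667 M_A + 3.333 M_B = 2412
Solving the pair gives M_A = 552.8 kN·m and M_B = 447.1 kN·m (hogging).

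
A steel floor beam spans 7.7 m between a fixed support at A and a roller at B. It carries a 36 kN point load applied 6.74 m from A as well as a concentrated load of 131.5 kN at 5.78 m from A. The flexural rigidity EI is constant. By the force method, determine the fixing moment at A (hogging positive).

Remove the prop at B; the released (primary) structure is a cantilever built in at A.
Free-end deflection of the primary structure under the applied loading (downward +):
  point load 36 at a = 6.74: Pa²(3L − a)/(6EI) = 4459/EI
  point load 131.5 at a = 5.78: Pa²(3L − a)/(6EI) = 12682/EI
  δ_0 = 17141/EI
Tip deflection under a unit load at B: L³/(3EI) = 152.2/EI.
The prop prevents deflection at B: R_B = δ_0/δ_{BB} = 17141/152.2 = 112.6 kN.
Moment equilibrium about A: M_A = Σ(load moments about A) − R_B·L = 1003 − 112.6×7.7 = 135.4 kN·m.

M_A = 135.4 kN·m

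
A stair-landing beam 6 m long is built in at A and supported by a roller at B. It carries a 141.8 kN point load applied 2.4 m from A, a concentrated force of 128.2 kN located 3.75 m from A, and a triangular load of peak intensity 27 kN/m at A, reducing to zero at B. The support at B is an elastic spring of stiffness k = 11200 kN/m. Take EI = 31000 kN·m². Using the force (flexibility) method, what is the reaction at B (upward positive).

Release the roller at B. Primary structure: cantilever fixed at A.
Downward deflection at the released point B due to the loads:
  point load 141.8 at a = 2.4: Pa²(3L − a)/(6EI) = 2124/EI
  point load 128.2 at a = 3.75: Pa²(3L − a)/(6EI) = 4282/EI
  triangular load, peak 27 at the fixed end: w₀L⁴/(30EI) = 1166/EI
  δ_0 = 7572/EI
Flexibility coefficient — unit upward force at B: δ_{BB} = L³/(3EI) = 72/EI.
With EI = 31000 kN·m²: δ_0 = 0.24425 m and δ_{BB} = 0.002323 m/kN.
Compatibility — the spring shortens by R_B/k under the reaction it provides: δ_0 − R_B·δ_{BB} = R_B/k. With 1/k = 0.000089 m/kN, R_B = δ_0 / (δ_{BB} + 1/k) = 0.24425 / (0.002323 + 0.000089) = 101.3 kN.

R_B = 101.3 kN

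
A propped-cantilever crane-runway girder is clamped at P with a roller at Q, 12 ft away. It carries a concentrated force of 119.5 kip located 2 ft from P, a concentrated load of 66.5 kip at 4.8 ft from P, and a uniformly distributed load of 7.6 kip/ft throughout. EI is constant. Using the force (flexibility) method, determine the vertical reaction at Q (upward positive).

Release the roller at Q. Primary structure: cantilever fixed at P.
Primary-structure tip deflection at Q by superposition:
  point load 119.5 at a = 2: Pa²(3L − a)/(6EI) = 2709/EI
  point load 66.5 at a = 4.8: Pa²(3L − a)/(6EI) = 7967/EI
  UDL 7.6: wL⁴/(8EI) = 19699/EI
  δ_0 = 30375/EI
Flexibility coefficient — unit upward force at Q: δ_{QQ} = L³/(3EI) = 576/EI.
Compatibility at Q: δ_0 − R_Q·δ_{QQ} = 0, so R_Q = 30375/576 = 52.73 kip.

R_Q = 52.73 kip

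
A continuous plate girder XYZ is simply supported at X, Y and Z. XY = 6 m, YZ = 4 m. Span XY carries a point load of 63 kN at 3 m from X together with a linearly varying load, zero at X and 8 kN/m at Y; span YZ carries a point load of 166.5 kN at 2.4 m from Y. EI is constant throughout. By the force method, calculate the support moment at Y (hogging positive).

Release continuity at Y by inserting a hinge; the redundant is the internal moment M_Y. The primary structure is two simply-supported spans XY and YZ.
Rotations at Y on the released spans (each span's end-slope, ×1/EI):
  span XY: point load 63 at a = 3: Pab(L + a)/(6LEI) = 141.8/EI
  span XY: triangular load, peak 8: w₀L³/(45EI) = 38.4/EI
  span YZ: point load 166.5 at a = 2.4: Pab(L + b)/(6LEI) = 149.2/EI
  relative rotation θ_0 = (180.2 + 149.2)/EI = 329.3/EI
A unit hogging moment at Y produces rotation L₁/(3EI) + L₂/(3EI) = 3.333/EI.
Slope continuity at Y: θ_0 = M_Y·3.333/EI, so M_Y = 329.3/3.333 = 98.8 kN·m (hogging).

M_Y = 98.8 kN·m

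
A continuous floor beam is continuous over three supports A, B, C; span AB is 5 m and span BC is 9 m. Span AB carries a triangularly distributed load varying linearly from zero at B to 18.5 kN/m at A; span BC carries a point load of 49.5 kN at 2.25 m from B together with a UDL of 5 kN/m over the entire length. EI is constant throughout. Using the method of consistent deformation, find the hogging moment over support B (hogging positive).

M_B = 89.17 kN·m

Release continuity at B by inserting a hinge; the redundant is the internal moment M_B. The primary structure is two simply-supported spans AB and BC.
Rotations at B on the released spans (each span's end-slope, ×1/EI):
  span AB: triangular load, peak 18.5: 7w₀L³/(360EI) = 44.97/EI
  span BC: point load 49.5 at a = 2.25: Pab(L + b)/(6LEI) = 219.3/EI
  span BC: UDL 5: wL³/(24EI) = 151.9/EI
  relative rotation θ_0 = (44.97 + 371.1)/EI = 416.1/EI
A unit hogging moment at B produces rotation L₁/(3EI) + L₂/(3EI) = 4.667/EI.
Compatibility: M_B·(L₁+L₂)/(3EI) = θ_0, giving M_B = 89.17 kN·m (hogging).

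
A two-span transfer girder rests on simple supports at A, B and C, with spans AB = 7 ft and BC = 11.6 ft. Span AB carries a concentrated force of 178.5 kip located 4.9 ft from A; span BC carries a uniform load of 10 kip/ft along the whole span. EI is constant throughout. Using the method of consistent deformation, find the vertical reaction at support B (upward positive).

Insert a hinge at B; M_B is the redundant, and each span becomes simply supported.
End slopes at the hinge B, treating each span as simply supported:
  span AB: point load 178.5 at a = 4.9: Pab(L + a)/(6LEI) = 520.4/EI
  span BC: UDL 10: wL³/(24EI) = 650.4/EI
  relative rotation θ_0 = (520.4 + 650.4)/EI = 1171/EI
A unit hogging moment at B produces rotation L₁/(3EI) + L₂/(3EI) = 6.2/EI.
Slope continuity at B: θ_0 = M_B·6.2/EI, so M_B = 1171/6.2 = 188.8 kip·ft (hogging).
Span AB, ΣM about A with M_B applied at B: R_B^{AB}·7 = 874.6 + 188.8, so R_B^{AB} = 151.9 kip and R_A = 178.5 − 151.9 = 26.57 kip.
Span BC, ΣM about C: R_B^{BC}·11.6 = 672.8 + 188.8, so R_B^{BC} = 74.28 kip and R_C = 116 − 74.28 = 41.72 kip.
R_B = 151.9 + 74.28 = 226.2 kip.

R_B = 226.2 kip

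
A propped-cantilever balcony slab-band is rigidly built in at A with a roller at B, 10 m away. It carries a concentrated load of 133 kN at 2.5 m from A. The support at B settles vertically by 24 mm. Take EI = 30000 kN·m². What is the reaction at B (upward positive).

R_B = 9.27 kN

Choose R_B as the redundant. The primary structure is the cantilever fixed at A.
Free-end deflection of the primary structure under the applied loading (downward +):
  point load 133 at a = 2.5: Pa²(3L − a)/(6EI) = 3810/EI
Tip deflection under a unit load at B: L³/(3EI) = 333.3/EI.
With EI = 30000 kN·m²: δ_0 = 0.127 m and δ_{BB} = 0.011111 m/kN.
Compatibility — the beam at B must follow the support down by 0.024 m: δ_0 − R_B·δ_{BB} = 0.024, so R_B = (0.127 − 0.024)/0.011111 = 9.27 kN.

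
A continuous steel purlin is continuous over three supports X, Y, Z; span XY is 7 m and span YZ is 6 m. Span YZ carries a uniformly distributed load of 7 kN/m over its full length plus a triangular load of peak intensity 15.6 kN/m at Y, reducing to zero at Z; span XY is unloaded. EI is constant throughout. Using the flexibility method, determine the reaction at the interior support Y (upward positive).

R_Y = 62.05 kN

Take M_Y as the redundant. Released structure: two simple spans XY and YZ with a hinge at Y.
End slopes at the hinge Y, treating each span as simply supported:
  span YZ: UDL 7: wL³/(24EI) = 63/EI
  span YZ: triangular load, peak 15.6: w₀L³/(45EI) = 74.88/EI
  relative rotation θ_0 = (0 + 137.9)/EI = 137.9/EI
A unit hogging moment at Y produces rotation L₁/(3EI) + L₂/(3EI) = 4.333/EI.
Slope continuity at Y: θ_0 = M_Y·4.333/EI, so M_Y = 137.9/4.333 = 31.82 kN·m (hogging).
Span XY, ΣM about X with M_Y applied at Y: R_Y^{XY}·7 = 0 + 31.82, so R_Y^{XY} = 4.545 kN and R_X = 0 − 4.545 = -4.545 kN.
Span YZ, ΣM about Z: R_Y^{YZ}·6 = 313.2 + 31.82, so R_Y^{YZ} = 57.5 kN and R_Z = 88.8 − 57.5 = 31.3 kN.
R_Y = 4.545 + 57.5 = 62.05 kN.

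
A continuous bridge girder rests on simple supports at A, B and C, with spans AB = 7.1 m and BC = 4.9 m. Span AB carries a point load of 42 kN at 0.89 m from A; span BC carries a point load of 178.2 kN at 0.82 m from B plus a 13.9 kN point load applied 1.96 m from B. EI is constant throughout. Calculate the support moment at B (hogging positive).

Insert a hinge at B; M_B is the redundant, and each span becomes simply supported.
End slopes at the hinge B, treating each span as simply supported:
  span AB: point load 42 at a = 0.89: Pab(L + a)/(6LEI) = 43.54/EI
  span BC: point load 178.2 at a = 0.82: Pab(L + b)/(6LEI) = 182.1/EI
  span BC: point load 13.9 at a = 1.96: Pab(L + b)/(6LEI) = 21.36/EI
  relative rotation θ_0 = (43.54 + 203.5)/EI = 247/EI
A unit hogging moment at B produces rotation L₁/(3EI) + L₂/(3EI) = 4/EI.
Compatibility: M_B·(L₁+L₂)/(3EI) = θ_0, giving M_B = 61.75 kN·m (hogging).

M_B = 61.75 kN·m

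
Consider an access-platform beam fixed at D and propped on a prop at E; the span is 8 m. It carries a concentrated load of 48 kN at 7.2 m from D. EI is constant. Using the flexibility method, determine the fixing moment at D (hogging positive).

M_D = 19.01 kN·m

Remove the prop at E; the released (primary) structure is a cantilever built in at D.
Primary-structure tip deflection at E by superposition:
  point load 48 at a = 7.2: Pa²(3L − a)/(6EI) = 6967/EI
Flexibility coefficient — unit upward force at E: δ_{EE} = L³/(3EI) = 170.7/EI.
The prop prevents deflection at E: R_E = δ_0/δ_{EE} = 6967/170.7 = 40.82 kN.
Moment equilibrium about D: M_D = Σ(load moments about D) − R_E·L = 345.6 − 40.82×8 = 19.01 kN·m.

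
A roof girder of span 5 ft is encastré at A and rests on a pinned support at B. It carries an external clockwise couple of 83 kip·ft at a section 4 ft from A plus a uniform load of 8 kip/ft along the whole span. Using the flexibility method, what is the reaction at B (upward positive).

Remove the prop at B; the released (primary) structure is a cantilever built in at A.
Deflection at B on the released cantilever, summing each load's contribution:
  clockwise couple 83 at a = 4: M₀a(2L − a)/(2EI) = 996/EI
  UDL 8: wL⁴/(8EI) = 625/EI
  δ_0 = 1621/EI
Flexibility coefficient — unit upward force at B: δ_{BB} = L³/(3EI) = 41.67/EI.
The prop prevents deflection at B: R_B = δ_0/δ_{BB} = 1621/41.67 = 38.9 kip.

R_B = 38.9 kip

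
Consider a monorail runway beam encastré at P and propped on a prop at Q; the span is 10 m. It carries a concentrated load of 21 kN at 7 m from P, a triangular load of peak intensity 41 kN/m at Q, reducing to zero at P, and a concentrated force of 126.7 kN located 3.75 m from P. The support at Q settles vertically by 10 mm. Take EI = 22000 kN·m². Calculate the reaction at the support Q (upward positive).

Choose R_Q as the redundant. The primary structure is the cantilever fixed at P.
Downward deflection at the released point Q due to the loads:
  point load 21 at a = 7: Pa²(3L − a)/(6EI) = 3944/EI
  triangular load, peak 41 at the free end: 11w₀L⁴/(120EI) = 37583/EI
  point load 126.7 at a = 3.75: Pa²(3L − a)/(6EI) = 7795/EI
  δ_0 = 49323/EI
Flexibility coefficient — unit upward force at Q: δ_{QQ} = L³/(3EI) = 333.3/EI.
With EI = 22000 kN·m²: δ_0 = 2.2419 m and δ_{QQ} = 0.015152 m/kN.
Compatibility — the beam at Q must follow the support down by 0.01 m: δ_0 − R_Q·δ_{QQ} = 0.01, so R_Q = (2.2419 − 0.01)/0.015152 = 147.3 kN.

R_Q = 147.3 kN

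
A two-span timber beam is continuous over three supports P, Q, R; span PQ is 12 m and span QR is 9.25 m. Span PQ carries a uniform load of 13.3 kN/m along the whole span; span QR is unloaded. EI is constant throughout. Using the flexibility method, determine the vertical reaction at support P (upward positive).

Take M_Q as the redundant. Released structure: two simple spans PQ and QR with a hinge at Q.
Discontinuity in slope at Q on the released structure — sum the simple-span end rotations:
  span PQ: UDL 13.3: wL³/(24EI) = 957.6/EI
  relative rotation θ_0 = (957.6 + 0)/EI = 957.6/EI
A unit hogging moment at Q produces rotation L₁/(3EI) + L₂/(3EI) = 7.083/EI.
Slope continuity at Q: θ_0 = M_Q·7.083/EI, so M_Q = 957.6/7.083 = 135.2 kN·m (hogging).
Span PQ, ΣM about P with M_Q applied at Q: R_Q^{PQ}·12 = 957.6 + 135.2, so R_Q^{PQ} = 91.07 kN and R_P = 159.6 − 91.07 = 68.53 kN.

R_P = 68.53 kN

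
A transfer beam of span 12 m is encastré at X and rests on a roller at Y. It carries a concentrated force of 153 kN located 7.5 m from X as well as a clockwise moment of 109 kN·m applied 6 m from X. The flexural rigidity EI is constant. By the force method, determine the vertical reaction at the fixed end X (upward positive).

R_X = 71.81 kN

Remove the prop at Y; the released (primary) structure is a cantilever built in at X.
Downward deflection at the released point Y due to the loads:
  point load 153 at a = 7.5: Pa²(3L − a)/(6EI) = 40880/EI
  clockwise couple 109 at a = 6: M₀a(2L − a)/(2EI) = 5886/EI
  δ_0 = 46766/EI
Flexibility coefficient — unit upward force at Y: δ_{YY} = L³/(3EI) = 576/EI.
Compatibility at Y: δ_0 − R_Y·δ_{YY} = 0, so R_Y = 46766/576 = 81.19 kN.
Vertical equilibrium: R_X = ΣP − R_Y = 153 − 81.19 = 71.81 kN.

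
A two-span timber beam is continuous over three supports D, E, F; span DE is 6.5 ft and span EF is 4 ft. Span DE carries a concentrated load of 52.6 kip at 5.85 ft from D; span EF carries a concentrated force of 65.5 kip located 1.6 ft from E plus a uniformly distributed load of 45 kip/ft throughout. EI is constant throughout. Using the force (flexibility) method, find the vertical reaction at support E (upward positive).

R_E = 205.5 kip

Insert a hinge at E; M_E is the redundant, and each span becomes simply supported.
Discontinuity in slope at E on the released structure — sum the simple-span end rotations:
  span DE: point load 52.6 at a = 5.85: Pab(L + a)/(6LEI) = 63.34/EI
  span EF: point load 65.5 at a = 1.6: Pab(L + b)/(6LEI) = 67.07/EI
  span EF: UDL 45: wL³/(24EI) = 120/EI
  relative rotation θ_0 = (63.34 + 187.1)/EI = 250.4/EI
A unit hogging moment at E produces rotation L₁/(3EI) + L₂/(3EI) = 3.5/EI.
Slope continuity at E: θ_0 = M_E·3.5/EI, so M_E = 250.4/3.5 = 71.55 kip·ft (hogging).
Span DE, ΣM about D with M_E applied at E: R_E^{DE}·6.5 = 307.7 + 71.55, so R_E^{DE} = 58.35 kip and R_D = 52.6 − 58.35 = -5.747 kip.
Span EF, ΣM about F: R_E^{EF}·4 = 517.2 + 71.55, so R_E^{EF} = 147.2 kip and R_F = 245.5 − 147.2 = 98.31 kip.
R_E = 58.35 + 147.2 = 205.5 kip.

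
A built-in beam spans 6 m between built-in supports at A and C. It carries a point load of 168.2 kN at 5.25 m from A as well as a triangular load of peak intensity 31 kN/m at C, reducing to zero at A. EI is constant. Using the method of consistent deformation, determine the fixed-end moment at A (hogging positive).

M_A = 51 kN·m

Release both end moments; the primary structure is a simply-supported span AC with redundants M_A and M_C.
On the primary (simply-supported) span, the end slopes from the loading are:
  at A: point load 168.2 at a = 5.25: Pab(L + b)/(6LEI) = 124.2/EI
  at C: point load 168.2 at a = 5.25: Pab(L + a)/(6LEI) = 207/EI
  at A: triangular load, peak 31: 7w₀L³/(360EI) = 130.2/EI
  at C: triangular load, peak 31: w₀L³/(45EI) = 148.8/EI
  θ_A0 = 254.4/EI,  θ_C0 = 355.8/EI
Flexibility coefficients: a unit moment at one end gives L/(3EI) there and L/(6EI) at the far end, so f₁₁ = f₂₂ = 2/EI and f₁₂ = f₂₁ = 1/EI.
Compatibility — zero rotation at each built-in end:
  2 M_A + 1 M_C = 254.4
  1 M_A + 2 M_C = 355.8
Solving the pair gives M_A = 51 kN·m and M_C = 152.4 kN·m (hogging).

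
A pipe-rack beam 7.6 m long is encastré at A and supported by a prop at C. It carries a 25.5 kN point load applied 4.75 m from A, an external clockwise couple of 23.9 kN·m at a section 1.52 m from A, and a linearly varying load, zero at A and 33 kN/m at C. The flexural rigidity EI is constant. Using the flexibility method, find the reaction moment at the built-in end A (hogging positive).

M_A = 153.4 kN·m

Release the roller at C. Primary structure: cantilever fixed at A.
Downward deflection at the released point C due to the loads:
  point load 25.5 at a = 4.75: Pa²(3L − a)/(6EI) = 1731/EI
  clockwise couple 23.9 at a = 1.52: M₀a(2L − a)/(2EI) = 248.5/EI
  triangular load, peak 33 at the free end: 11w₀L⁴/(120EI) = 10092/EI
  δ_0 = 12071/EI
Flexibility coefficient — unit upward force at C: δ_{CC} = L³/(3EI) = 146.3/EI.
The prop prevents deflection at C: R_C = δ_0/δ_{CC} = 12071/146.3 = 82.5 kN.
Moment equilibrium about A: M_A = Σ(load moments about A) − R_C·L = 780.4 − 82.5×7.6 = 153.4 kN·m.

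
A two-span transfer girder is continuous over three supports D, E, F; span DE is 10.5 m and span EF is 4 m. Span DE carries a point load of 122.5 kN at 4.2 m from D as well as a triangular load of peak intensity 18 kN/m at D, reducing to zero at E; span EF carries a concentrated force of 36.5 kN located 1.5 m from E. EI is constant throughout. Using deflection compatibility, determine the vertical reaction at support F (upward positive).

R_F = -48.31 kN

Take M_E as the redundant. Released structure: two simple spans DE and EF with a hinge at E.
End slopes at the hinge E, treating each span as simply supported:
  span DE: point load 122.5 at a = 4.2: Pab(L + a)/(6LEI) = 756.3/EI
  span DE: triangular load, peak 18: 7w₀L³/(360EI) = 405.2/EI
  span EF: point load 36.5 at a = 1.5: Pab(L + b)/(6LEI) = 37.07/EI
  relative rotation θ_0 = (1161 + 37.07)/EI = 1199/EI
A unit hogging moment at E produces rotation L₁/(3EI) + L₂/(3EI) = 4.833/EI.
Compatibility: M_E·(L₁+L₂)/(3EI) = θ_0, giving M_E = 248 kN·m (hogging).
Span EF, ΣM about F: R_E^{EF}·4 = 91.25 + 248, so R_E^{EF} = 84.81 kN and R_F = 36.5 − 84.81 = -48.31 kN.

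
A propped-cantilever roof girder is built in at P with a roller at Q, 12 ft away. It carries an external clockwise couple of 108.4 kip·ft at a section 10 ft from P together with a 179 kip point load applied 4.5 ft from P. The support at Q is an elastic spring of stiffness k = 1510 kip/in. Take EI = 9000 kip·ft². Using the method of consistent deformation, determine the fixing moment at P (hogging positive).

Release the roller at Q. Primary structure: cantilever fixed at P.
Deflection at Q on the released cantilever, summing each load's contribution:
  clockwise couple 108.4 at a = 10: M₀a(2L − a)/(2EI) = 7588/EI
  point load 179 at a = 4.5: Pa²(3L − a)/(6EI) = 19030/EI
  δ_0 = 26618/EI
Tip deflection under a unit load at Q: L³/(3EI) = 576/EI.
With EI = 9000 kip·ft²: δ_0 = 2.9575 ft and δ_{QQ} = 0.064 ft/kip.
Compatibility — the spring shortens by R_Q/k under the reaction it provides: δ_0 − R_Q·δ_{QQ} = R_Q/k. With 1/k = 1/(1510×12) ft/kip = 0.000055 ft/kip, R_Q = δ_0 / (δ_{QQ} + 1/k) = 2.9575 / (0.064 + 0.000055) = 46.17 kip.
Moment equilibrium about P: M_P = Σ(load moments about P) − R_Q·L = 913.9 − 46.17×12 = 359.8 kip·ft.

M_P = 359.8 kip·ft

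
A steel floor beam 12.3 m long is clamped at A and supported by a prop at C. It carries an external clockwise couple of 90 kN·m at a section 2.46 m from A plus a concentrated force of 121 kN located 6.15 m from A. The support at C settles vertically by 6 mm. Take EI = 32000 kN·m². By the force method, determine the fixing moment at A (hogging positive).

Take the reaction at C as the redundant and release it; the primary structure is a cantilever fixed at A.
Downward deflection at the released point C due to the loads:
  clockwise couple 90 at a = 2.46: M₀a(2L − a)/(2EI) = 2451/EI
  point load 121 at a = 6.15: Pa²(3L − a)/(6EI) = 23455/EI
  δ_0 = 25906/EI
Tip deflection under a unit load at C: L³/(3EI) = 620.3/EI.
With EI = 32000 kN·m²: δ_0 = 0.80955 m and δ_{CC} = 0.019384 m/kN.
Compatibility — the beam at C must follow the support down by 0.006 m: δ_0 − R_C·δ_{CC} = 0.006, so R_C = (0.80955 − 0.006)/0.019384 = 41.45 kN.
Moment equilibrium about A: M_A = Σ(load moments about A) − R_C·L = 834.1 − 41.45×12.3 = 324.3 kN·m.

M_A = 324.3 kN·m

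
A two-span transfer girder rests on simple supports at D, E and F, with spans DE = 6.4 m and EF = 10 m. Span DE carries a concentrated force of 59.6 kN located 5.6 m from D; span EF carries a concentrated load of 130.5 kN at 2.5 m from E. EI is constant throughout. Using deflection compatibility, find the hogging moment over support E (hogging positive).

Insert a hinge at E; M_E is the redundant, and each span becomes simply supported.
End slopes at the hinge E, treating each span as simply supported:
  span DE: point load 59.6 at a = 5.6: Pab(L + a)/(6LEI) = 83.44/EI
  span EF: point load 130.5 at a = 2.5: Pab(L + b)/(6LEI) = 713.7/EI
  relative rotation θ_0 = (83.44 + 713.7)/EI = 797.1/EI
A unit hogging moment at E produces rotation L₁/(3EI) + L₂/(3EI) = 5.467/EI.
Slope continuity at E: θ_0 = M_E·5.467/EI, so M_E = 797.1/5.467 = 145.8 kN·m (hogging).

M_E = 145.8 kN·m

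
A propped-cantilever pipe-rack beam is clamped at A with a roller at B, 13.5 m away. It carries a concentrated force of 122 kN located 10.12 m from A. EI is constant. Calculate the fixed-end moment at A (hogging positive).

M_A = 193.3 kN·m

Remove the prop at B; the released (primary) structure is a cantilever built in at A.
Downward deflection at the released point B due to the loads:
  point load 122 at a = 10.12: Pa²(3L − a)/(6EI) = 63264/EI
Tip deflection under a unit load at B: L³/(3EI) = 820.1/EI.
The prop prevents deflection at B: R_B = δ_0/δ_{BB} = 63264/820.1 = 77.14 kN.
Moment equilibrium about A: M_A = Σ(load moments about A) − R_B·L = 1235 − 77.14×13.5 = 193.3 kN·m.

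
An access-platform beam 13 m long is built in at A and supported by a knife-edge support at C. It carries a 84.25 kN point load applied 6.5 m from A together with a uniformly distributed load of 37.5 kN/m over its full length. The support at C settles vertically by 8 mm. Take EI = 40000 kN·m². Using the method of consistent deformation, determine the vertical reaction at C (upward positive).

Release the roller at C. Primary structure: cantilever fixed at A.
Downward deflection at the released point C due to the loads:
  point load 84.25 at a = 6.5: Pa²(3L − a)/(6EI) = 19281/EI
  UDL 37.5: wL⁴/(8EI) = 133880/EI
  δ_0 = 153161/EI
Flexibility coefficient — unit upward force at C: δ_{CC} = L³/(3EI) = 732.3/EI.
With EI = 40000 kN·m²: δ_0 = 3.829 m and δ_{CC} = 0.018308 m/kN.
Compatibility — the beam at C must follow the support down by 0.008 m: δ_0 − R_C·δ_{CC} = 0.008, so R_C = (3.829 − 0.008)/0.018308 = 208.7 kN.

R_C = 208.7 kN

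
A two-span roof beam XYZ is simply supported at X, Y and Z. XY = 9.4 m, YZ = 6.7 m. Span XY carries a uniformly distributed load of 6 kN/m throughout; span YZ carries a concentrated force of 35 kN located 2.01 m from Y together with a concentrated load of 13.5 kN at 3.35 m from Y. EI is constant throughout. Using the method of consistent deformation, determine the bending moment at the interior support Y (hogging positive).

M_Y = 63.17 kN·m

Insert a hinge at Y; M_Y is the redundant, and each span becomes simply supported.
Discontinuity in slope at Y on the released structure — sum the simple-span end rotations:
  span XY: UDL 6: wL³/(24EI) = 207.6/EI
  span YZ: point load 35 at a = 2.01: Pab(L + b)/(6LEI) = 93.48/EI
  span YZ: point load 13.5 at a = 3.35: Pab(L + b)/(6LEI) = 37.88/EI
  relative rotation θ_0 = (207.6 + 131.4)/EI = 339/EI
A unit hogging moment at Y produces rotation L₁/(3EI) + L₂/(3EI) = 5.367/EI.
Slope continuity at Y: θ_0 = M_Y·5.367/EI, so M_Y = 339/5.367 = 63.17 kN·m (hogging).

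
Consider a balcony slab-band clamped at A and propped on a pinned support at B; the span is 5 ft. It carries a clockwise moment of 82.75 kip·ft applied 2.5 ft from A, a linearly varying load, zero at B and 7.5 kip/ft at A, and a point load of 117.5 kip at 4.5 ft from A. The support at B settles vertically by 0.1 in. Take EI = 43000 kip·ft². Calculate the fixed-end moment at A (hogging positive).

Release the roller at B. Primary structure: cantilever fixed at A.
Free-end deflection of the primary structure under the applied loading (downward +):
  clockwise couple 82.75 at a = 2.5: M₀a(2L − a)/(2EI) = 775.8/EI
  triangular load, peak 7.5 at the fixed end: w₀L⁴/(30EI) = 156.2/EI
  point load 117.5 at a = 4.5: Pa²(3L − a)/(6EI) = 4164/EI
  δ_0 = 5096/EI
Tip deflection under a unit load at B: L³/(3EI) = 41.67/EI.
With EI = 43000 kip·ft²: δ_0 = 0.11851 ft and δ_{BB} = 0.000969 ft/kip.
Compatibility — the beam at B must follow the support down by 0.008333 ft: δ_0 − R_B·δ_{BB} = 0.008333, so R_B = (0.11851 − 0.008333)/0.000969 = 113.7 kip.
Moment equilibrium about A: M_A = Σ(load moments about A) − R_B·L = 642.8 − 113.7×5 = 74.24 kip·ft.

M_A = 74.24 kip·ft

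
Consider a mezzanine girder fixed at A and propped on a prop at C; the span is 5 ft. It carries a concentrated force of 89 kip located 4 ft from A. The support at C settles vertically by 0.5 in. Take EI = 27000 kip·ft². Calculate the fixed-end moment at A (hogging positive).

M_A = 177.7 kip·ft

Remove the prop at C; the released (primary) structure is a cantilever built in at A.
Free-end deflection of the primary structure under the applied loading (downward +):
  point load 89 at a = 4: Pa²(3L − a)/(6EI) = 2611/EI
Tip deflection under a unit load at C: L³/(3EI) = 41.67/EI.
With EI = 27000 kip·ft²: δ_0 = 0.096691 ft and δ_{CC} = 0.001543 ft/kip.
Compatibility — the beam at C must follow the support down by 0.04167 ft: δ_0 − R_C·δ_{CC} = 0.04167, so R_C = (0.096691 − 0.04167)/0.001543 = 35.66 kip.
Moment equilibrium about A: M_A = Σ(load moments about A) − R_C·L = 356 − 35.66×5 = 177.7 kip·ft.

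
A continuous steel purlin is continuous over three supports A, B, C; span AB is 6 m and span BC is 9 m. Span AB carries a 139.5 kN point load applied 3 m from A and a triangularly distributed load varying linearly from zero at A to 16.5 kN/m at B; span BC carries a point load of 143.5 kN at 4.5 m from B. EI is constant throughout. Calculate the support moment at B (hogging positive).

Release continuity at B by inserting a hinge; the redundant is the internal moment M_B. The primary structure is two simply-supported spans AB and BC.
Discontinuity in slope at B on the released structure — sum the simple-span end rotations:
  span AB: point load 139.5 at a = 3: Pab(L + a)/(6LEI) = 313.9/EI
  span AB: triangular load, peak 16.5: w₀L³/(45EI) = 79.2/EI
  span BC: point load 143.5 at a = 4.5: Pab(L + b)/(6LEI) = 726.5/EI
  relative rotation θ_0 = (393.1 + 726.5)/EI = 1120/EI
A unit hogging moment at B produces rotation L₁/(3EI) + L₂/(3EI) = 5/EI.
Slope continuity at B: θ_0 = M_B·5/EI, so M_B = 1120/5 = 223.9 kN·m (hogging).

M_B = 223.9 kN·m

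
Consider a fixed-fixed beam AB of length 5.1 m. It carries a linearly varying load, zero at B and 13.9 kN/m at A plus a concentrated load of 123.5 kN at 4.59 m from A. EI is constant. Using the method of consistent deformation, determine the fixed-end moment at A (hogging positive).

Take the two fixed-end moments M_A, M_B as redundants; the released structure is the simple span AB.
End rotations of the released simple span under the applied load (×1/EI):
  at A: triangular load, peak 13.9: w₀L³/(45EI) = 40.97/EI
  at B: triangular load, peak 13.9: 7w₀L³/(360EI) = 35.85/EI
  at A: point load 123.5 at a = 4.59: Pab(L + b)/(6LEI) = 53/EI
  at B: point load 123.5 at a = 4.59: Pab(L + a)/(6LEI) = 91.55/EI
  θ_A0 = 93.98/EI,  θ_B0 = 127.4/EI
Flexibility coefficients: a unit moment at one end gives L/(3EI) there and L/(6EI) at the far end, so f₁₁ = f₂₂ = 1.7/EI and f₁₂ = f₂₁ = 0.85/EI.
Compatibility — zero rotation at each built-in end:
  1.7 M_A + 0.85 M_B = 93.98
  0.85 M_A + 1.7 M_B = 127.4
Solving the pair gives M_A = 23.75 kN·m and M_B = 63.07 kN·m (hogging).

M_A = 23.75 kN·m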